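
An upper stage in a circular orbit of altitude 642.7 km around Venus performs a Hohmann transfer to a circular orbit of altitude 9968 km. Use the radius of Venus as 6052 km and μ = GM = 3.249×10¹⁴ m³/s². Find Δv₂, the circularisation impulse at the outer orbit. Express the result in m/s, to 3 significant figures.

Δv ≈ 1050 m/s

r₁ = 6052 + 642.7 = 6694.7 km = 6.6947×10⁶ m.
r₂ = 6052 + 9968 = 16020 km = 1.6020×10⁷ m.
Transfer ellipse a_t = (r₁ + r₂)/2 = 1.136×10⁷ m.
At r₁: circular v_c1 = √(μ/r₁) = 6966 m/s; transfer-periapsis v_p = √[μ(2/r₁ − 1/a_t)] = 8274 m/s.
At r₂: circular v_c2 = √(μ/r₂) = 4503 m/s; transfer-apoapsis v_a = √[μ(2/r₂ − 1/a_t)] = 3458 m/s.
Δv₂ = v_c2 − v_a = 1046 m/s.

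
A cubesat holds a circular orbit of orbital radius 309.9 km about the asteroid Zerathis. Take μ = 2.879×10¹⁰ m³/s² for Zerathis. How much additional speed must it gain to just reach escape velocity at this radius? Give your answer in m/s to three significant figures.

r = 309.9 km = 3.099×10⁵ m.
Circular speed v_c = √(μ/r) = 304.8 m/s.
Escape speed v_esc = √(2μ/r) = √2 × v_c = 431.0 m/s.
Δv = v_esc − v_c = 126.3 m/s.

Δv ≈ 126 m/s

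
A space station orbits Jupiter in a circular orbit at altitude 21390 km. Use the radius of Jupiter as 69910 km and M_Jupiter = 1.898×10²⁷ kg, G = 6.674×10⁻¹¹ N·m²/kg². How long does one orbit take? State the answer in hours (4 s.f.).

μ = GM = 6.674×10⁻¹¹ × 1.898×10²⁷ = 1.267×10¹⁷ m³/s².
r = 69910 + 21390 = 91300 km = 9.1300×10⁷ m.
Kepler's third law: T = 2π√(r³/μ) = 2π√((9.130×10⁷)³ / 1.267×10¹⁷).
r³/μ = 6.008×10⁶ s², so T = 2π × 2.451×10³ = 1.540×10⁴ s.
Converting: 1.540×10⁴ s ÷ 3600 = 4.278 hours.

T ≈ 4.278 hours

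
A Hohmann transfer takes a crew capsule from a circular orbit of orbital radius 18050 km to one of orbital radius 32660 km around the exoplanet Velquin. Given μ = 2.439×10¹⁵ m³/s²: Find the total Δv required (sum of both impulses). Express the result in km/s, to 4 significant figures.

r₁ = 18050 km = 1.805×10⁷ m.
r₂ = 32660 km = 3.266×10⁷ m.
Transfer ellipse a_t = (r₁ + r₂)/2 = 2.536×10⁷ m.
At r₁: circular v_c1 = √(μ/r₁) = 11620 m/s; transfer-periapsis v_p = √[μ(2/r₁ − 1/a_t)] = 13190 m/s.
Δv₁ = v_p − v_c1 = 1569 m/s.
At r₂: circular v_c2 = √(μ/r₂) = 8642 m/s; transfer-apoapsis v_a = √[μ(2/r₂ − 1/a_t)] = 7291 m/s.
Δv₂ = v_c2 − v_a = 1350 m/s.
Total Δv = Δv₁ + Δv₂ = 2919 m/s = 2.919 km/s.

Δv_total ≈ 2.919 km/s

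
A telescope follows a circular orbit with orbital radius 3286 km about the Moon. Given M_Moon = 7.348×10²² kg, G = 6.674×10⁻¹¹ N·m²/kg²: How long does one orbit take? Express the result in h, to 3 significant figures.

T ≈ 4.69 h

μ = GM = 6.674×10⁻¹¹ × 7.348×10²² = 4.904×10¹² m³/s².
r = 3286 km = 3.286×10⁶ m.
Kepler's third law: T = 2π√(r³/μ) = 2π√((3.286×10⁶)³ / 4.904×10¹²).
r³/μ = 7.235×10⁶ s², so T = 2π × 2.690×10³ = 1.690×10⁴ s.
Converting: 1.690×10⁴ s ÷ 3600 = 4.695 h.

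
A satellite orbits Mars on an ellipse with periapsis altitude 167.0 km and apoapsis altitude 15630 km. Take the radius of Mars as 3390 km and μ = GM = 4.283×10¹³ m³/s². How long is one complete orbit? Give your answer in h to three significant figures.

r_p = 3390 + 167.0 = 3557.0 km = 3.5570×10⁶ m.
r_a = 3390 + 15630 = 19020 km = 1.9020×10⁷ m.
Semi-major axis a = (r_p + r_a)/2 = (3557.0 + 19020)/2 = 11288 km = 1.129×10⁷ m.
By Kepler's third law T = 2π√(a³/μ) = 2π × 5.795×10³ = 3.641×10⁴ s.
= 10.11 h.

T ≈ 10.1 h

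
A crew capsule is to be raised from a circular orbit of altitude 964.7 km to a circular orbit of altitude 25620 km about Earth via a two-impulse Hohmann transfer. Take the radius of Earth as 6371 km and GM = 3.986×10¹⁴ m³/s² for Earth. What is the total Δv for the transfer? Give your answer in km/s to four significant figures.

Δv_total ≈ 3.405 km/s

r₁ = 6371 + 964.7 = 7335.7 km = 7.3357×10⁶ m.
r₂ = 6371 + 25620 = 31991 km = 3.1991×10⁷ m.
Transfer ellipse a_t = (r₁ + r₂)/2 = 1.966×10⁷ m.
At r₁: circular v_c1 = √(μ/r₁) = 7371 m/s; transfer-perigee v_p = √[μ(2/r₁ − 1/a_t)] = 9402 m/s.
Δv₁ = v_p − v_c1 = 2031 m/s.
At r₂: circular v_c2 = √(μ/r₂) = 3530 m/s; transfer-apogee v_a = √[μ(2/r₂ − 1/a_t)] = 2156 m/s.
Δv₂ = v_c2 − v_a = 1374 m/s.
Total Δv = Δv₁ + Δv₂ = 3405 m/s = 3.405 km/s.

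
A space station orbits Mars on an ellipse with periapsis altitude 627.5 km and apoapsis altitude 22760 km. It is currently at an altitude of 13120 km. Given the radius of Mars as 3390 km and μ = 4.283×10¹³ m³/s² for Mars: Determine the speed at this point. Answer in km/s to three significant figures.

r_p = 3390 + 627.5 = 4017.5 km = 4.0175×10⁶ m.
r_a = 3390 + 22760 = 26150 km = 2.6150×10⁷ m.
r = 3390 + 13120 = 16510 km = 1.651×10⁷ m.
Semi-major axis a = (r_p + r_a)/2 = 15084 km = 1.508×10⁷ m.
Vis-viva: v² = μ(2/r − 1/a) = 4.283×10¹³ × (1.211×10⁻⁷ − 6.630×10⁻⁸) = 2.349×10⁶ m²/s².
v = 1533 m/s = 1.533 km/s.

v ≈ 1.53 km/s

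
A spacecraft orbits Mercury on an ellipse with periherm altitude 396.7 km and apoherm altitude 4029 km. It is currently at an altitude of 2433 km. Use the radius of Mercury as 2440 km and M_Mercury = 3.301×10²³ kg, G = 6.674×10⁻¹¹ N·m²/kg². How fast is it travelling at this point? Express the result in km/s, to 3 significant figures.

μ = GM = 6.674×10⁻¹¹ × 3.301×10²³ = 2.203×10¹³ m³/s².
r_p = 2440 + 396.7 = 2836.7 km = 2.8367×10⁶ m.
r_a = 2440 + 4029 = 6469.0 km = 6.4690×10⁶ m.
r = 2440 + 2433 = 4873.0 km = 4.873×10⁶ m.
Semi-major axis a = (r_p + r_a)/2 = 4652.9 km = 4.653×10⁶ m.
Vis-viva: v² = μ(2/r − 1/a) = 2.203×10¹³ × (4.104×10⁻⁷ − 2.149×10⁻⁷) = 4.307×10⁶ m²/s².
v = 2075 m/s = 2.075 km/s.

v ≈ 2.08 km/s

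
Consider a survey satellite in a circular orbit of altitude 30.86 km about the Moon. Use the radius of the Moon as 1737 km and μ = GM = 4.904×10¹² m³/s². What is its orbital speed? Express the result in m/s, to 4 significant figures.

v ≈ 1666 m/s

r = 1737 + 30.86 = 1767.9 km = 1.7679×10⁶ m.
For a circular orbit v = √(μ/r) = √(4.904×10¹² / 1.768×10⁶) = √(2.774×10⁶) = 1666 m/s.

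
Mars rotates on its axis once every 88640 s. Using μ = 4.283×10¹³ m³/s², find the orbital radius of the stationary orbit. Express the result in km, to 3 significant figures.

r_sync ≈ 20400 km

A synchronous orbit has period T, so by Kepler's third law a = (μT²/4π²)^(1/3).
μT²/4π² = 4.283×10¹³ × (8.864×10⁴)² / 39.48 = 8.524×10²¹ m³.
a = 2.043×10⁷ m = 20428 km.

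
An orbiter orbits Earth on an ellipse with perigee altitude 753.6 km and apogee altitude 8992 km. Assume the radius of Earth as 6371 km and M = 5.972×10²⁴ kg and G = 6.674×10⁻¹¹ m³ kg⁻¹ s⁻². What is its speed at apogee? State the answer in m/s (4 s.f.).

v ≈ 4055 m/s

μ = GM = 6.674×10⁻¹¹ × 5.972×10²⁴ = 3.986×10¹⁴ m³/s².
r_p = 6371 + 753.6 = 7124.6 km = 7.1246×10⁶ m.
r_a = 6371 + 8992 = 15363 km = 1.5363×10⁷ m.
Semi-major axis a = (r_p + r_a)/2 = 11244 km = 1.124×10⁷ m.
Vis-viva: v² = μ(2/r − 1/a) = 3.986×10¹⁴ × (1.302×10⁻⁷ − 8.894×10⁻⁸) = 1.644×10⁷ m²/s².
v = 4055 m/s.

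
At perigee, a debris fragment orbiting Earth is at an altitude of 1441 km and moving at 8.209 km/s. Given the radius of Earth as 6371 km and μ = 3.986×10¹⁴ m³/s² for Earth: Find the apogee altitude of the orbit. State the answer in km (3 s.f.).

apogee altitude ≈ 8820 km

r_p = 6371 + 1441 = 7812.0 km = 7.812×10⁶ m.
Specific energy ε = v²/2 − μ/r = -1.733×10⁷ J/kg, so a = −μ/(2ε) = 1.150×10⁷ m.
The apsides satisfy r_p + r_a = 2a, so the apogee radius is 2a − r_p = 1.519×10⁷ m = 15188 km.
Apogee altitude = 15188 − 6371 = 8817.3 km.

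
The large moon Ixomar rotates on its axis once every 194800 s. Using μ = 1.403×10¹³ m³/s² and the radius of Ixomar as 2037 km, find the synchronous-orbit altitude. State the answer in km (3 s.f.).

h_sync ≈ 21800 km

A synchronous orbit has period T, so by Kepler's third law a = (μT²/4π²)^(1/3).
μT²/4π² = 1.403×10¹³ × (1.948×10⁵)² / 39.48 = 1.349×10²² m³.
a = 2.380×10⁷ m = 23803 km.
Altitude h = a − R = 23803 − 2037 = 21766 km.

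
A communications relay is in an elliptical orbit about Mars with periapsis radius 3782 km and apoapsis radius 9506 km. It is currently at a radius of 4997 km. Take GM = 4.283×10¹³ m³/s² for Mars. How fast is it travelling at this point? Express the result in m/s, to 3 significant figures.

Semi-major axis a = (r_p + r_a)/2 = 6644.0 km = 6.644×10⁶ m.
Vis-viva: v² = μ(2/r − 1/a) = 4.283×10¹³ × (4.002×10⁻⁷ − 1.505×10⁻⁷) = 1.070×10⁷ m²/s².
v = 3270 m/s.

v ≈ 3270 m/s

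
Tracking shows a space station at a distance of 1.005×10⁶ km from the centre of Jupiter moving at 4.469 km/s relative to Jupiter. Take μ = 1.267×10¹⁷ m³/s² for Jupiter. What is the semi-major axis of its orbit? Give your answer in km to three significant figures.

a ≈ 5.46×10⁵ km

r = 1.005×10⁹ m.
Vis-viva rearranged: 1/a = 2/r − v²/μ = 1.990×10⁻⁹ − 1.576×10⁻¹⁰ = 1.832×10⁻⁹ m⁻¹.
a = 5.457×10⁸ m = 5.4573×10⁵ km.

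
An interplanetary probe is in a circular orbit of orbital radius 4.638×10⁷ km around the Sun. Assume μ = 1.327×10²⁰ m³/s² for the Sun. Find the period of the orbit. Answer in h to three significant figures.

r = 4.638×10⁷ km = 4.638×10¹⁰ m.
Kepler's third law: T = 2π√(r³/μ) = 2π√((4.638×10¹⁰)³ / 1.327×10²⁰).
r³/μ = 7.518×10¹¹ s², so T = 2π × 8.671×10⁵ = 5.448×10⁶ s.
Converting: 5.448×10⁶ s ÷ 3600 = 1513 h.

T ≈ 1510 h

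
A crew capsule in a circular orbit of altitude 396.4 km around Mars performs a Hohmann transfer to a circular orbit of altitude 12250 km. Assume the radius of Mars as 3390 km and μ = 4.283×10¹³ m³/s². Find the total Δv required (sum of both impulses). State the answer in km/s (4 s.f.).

Δv_total ≈ 1.526 km/s

r₁ = 3390 + 396.4 = 3786.4 km = 3.7864×10⁶ m.
r₂ = 3390 + 12250 = 15640 km = 1.5640×10⁷ m.
Transfer ellipse a_t = (r₁ + r₂)/2 = 9.713×10⁶ m.
At r₁: circular v_c1 = √(μ/r₁) = 3363 m/s; transfer-periapsis v_p = √[μ(2/r₁ − 1/a_t)] = 4268 m/s.
Δv₁ = v_p − v_c1 = 904.5 m/s.
At r₂: circular v_c2 = √(μ/r₂) = 1655 m/s; transfer-apoapsis v_a = √[μ(2/r₂ − 1/a_t)] = 1033 m/s.
Δv₂ = v_c2 − v_a = 621.6 m/s.
Total Δv = Δv₁ + Δv₂ = 1526 m/s = 1.526 km/s.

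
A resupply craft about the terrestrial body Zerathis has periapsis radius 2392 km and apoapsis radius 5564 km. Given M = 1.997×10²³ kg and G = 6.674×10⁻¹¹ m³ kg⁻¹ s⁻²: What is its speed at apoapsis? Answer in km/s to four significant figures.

v ≈ 1.200 km/s

μ = GM = 6.674×10⁻¹¹ × 1.997×10²³ = 1.333×10¹³ m³/s².
Semi-major axis a = (r_p + r_a)/2 = 3978.0 km = 3.978×10⁶ m.
Vis-viva: v² = μ(2/r − 1/a) = 1.333×10¹³ × (3.595×10⁻⁷ − 2.514×10⁻⁷) = 1.440×10⁶ m²/s².
v = 1200 m/s = 1.200 km/s.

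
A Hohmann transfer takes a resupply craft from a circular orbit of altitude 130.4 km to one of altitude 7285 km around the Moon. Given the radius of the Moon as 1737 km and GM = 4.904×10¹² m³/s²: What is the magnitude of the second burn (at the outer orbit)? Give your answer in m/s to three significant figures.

r₁ = 1737 + 130.4 = 1867.4 km = 1.8674×10⁶ m.
r₂ = 1737 + 7285 = 9022.0 km = 9.0220×10⁶ m.
Transfer ellipse a_t = (r₁ + r₂)/2 = 5.445×10⁶ m.
At r₁: circular v_c1 = √(μ/r₁) = 1621 m/s; transfer-perilune v_p = √[μ(2/r₁ − 1/a_t)] = 2086 m/s.
At r₂: circular v_c2 = √(μ/r₂) = 737.3 m/s; transfer-apolune v_a = √[μ(2/r₂ − 1/a_t)] = 431.8 m/s.
Δv₂ = v_c2 − v_a = 305.5 m/s.

Δv ≈ 305 m/s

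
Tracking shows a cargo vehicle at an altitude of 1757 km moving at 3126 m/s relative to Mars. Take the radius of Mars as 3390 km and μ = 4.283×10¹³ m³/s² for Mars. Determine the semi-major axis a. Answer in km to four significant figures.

r = 3390 + 1757 = 5147.0 km = 5.147×10⁶ m.
Vis-viva rearranged: 1/a = 2/r − v²/μ = 3.886×10⁻⁷ − 2.282×10⁻⁷ = 1.604×10⁻⁷ m⁻¹.
a = 6.234×10⁶ m = 6233.6 km.

a ≈ 6234 km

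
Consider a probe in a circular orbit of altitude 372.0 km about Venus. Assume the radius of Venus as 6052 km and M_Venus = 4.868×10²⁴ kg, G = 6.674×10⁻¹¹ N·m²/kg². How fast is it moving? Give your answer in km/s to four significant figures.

v ≈ 7.112 km/s

μ = GM = 6.674×10⁻¹¹ × 4.868×10²⁴ = 3.249×10¹⁴ m³/s².
r = 6052 + 372.0 = 6424.0 km = 6.4240×10⁶ m.
For a circular orbit v = √(μ/r) = √(3.249×10¹⁴ / 6.424×10⁶) = √(5.057×10⁷) = 7112 m/s.
That is 7.112 km/s.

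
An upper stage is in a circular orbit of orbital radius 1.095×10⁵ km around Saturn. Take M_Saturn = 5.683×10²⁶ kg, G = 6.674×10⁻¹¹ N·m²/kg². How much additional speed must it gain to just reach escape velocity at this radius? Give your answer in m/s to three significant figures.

μ = GM = 6.674×10⁻¹¹ × 5.683×10²⁶ = 3.793×10¹⁶ m³/s².
r = 1.095×10⁵ km = 1.095×10⁸ m.
Circular speed v_c = √(μ/r) = 18610 m/s.
Escape speed v_esc = √(2μ/r) = √2 × v_c = 26320 m/s.
Δv = v_esc − v_c = 7709 m/s.

Δv ≈ 7710 m/s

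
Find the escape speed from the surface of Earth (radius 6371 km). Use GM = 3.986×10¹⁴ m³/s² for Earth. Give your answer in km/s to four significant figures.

v_esc ≈ 11.19 km/s

r = R = 6.371×10⁶ m.
Escape speed v_esc = √(2μ/r) = √(2 × 3.986×10¹⁴ / 6.371×10⁶) = √(1.251×10⁸) = 11190 m/s.
= 11.19 km/s.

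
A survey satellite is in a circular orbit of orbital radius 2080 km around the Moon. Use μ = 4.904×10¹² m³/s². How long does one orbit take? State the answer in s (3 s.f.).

T ≈ 8510 s

r = 2080 km = 2.080×10⁶ m.
Kepler's third law: T = 2π√(r³/μ) = 2π√((2.080×10⁶)³ / 4.904×10¹²).
r³/μ = 1.835×10⁶ s², so T = 2π × 1.355×10³ = 8.511×10³ s.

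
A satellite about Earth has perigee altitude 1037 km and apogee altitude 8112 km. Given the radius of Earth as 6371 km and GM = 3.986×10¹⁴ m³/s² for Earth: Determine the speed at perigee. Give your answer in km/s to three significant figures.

r_p = 6371 + 1037 = 7408.0 km = 7.4080×10⁶ m.
r_a = 6371 + 8112 = 14483 km = 1.4483×10⁷ m.
Semi-major axis a = (r_p + r_a)/2 = 10946 km = 1.095×10⁷ m.
Vis-viva: v² = μ(2/r − 1/a) = 3.986×10¹⁴ × (2.700×10⁻⁷ − 9.136×10⁻⁸) = 7.120×10⁷ m²/s².
v = 8438 m/s = 8.438 km/s.

v ≈ 8.44 km/s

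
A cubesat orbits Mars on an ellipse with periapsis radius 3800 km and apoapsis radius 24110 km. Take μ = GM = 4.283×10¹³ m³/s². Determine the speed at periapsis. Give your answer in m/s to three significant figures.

Semi-major axis a = (r_p + r_a)/2 = 13955 km = 1.396×10⁷ m.
Vis-viva: v² = μ(2/r − 1/a) = 4.283×10¹³ × (5.263×10⁻⁷ − 7.166×10⁻⁸) = 1.947×10⁷ m²/s².
v = 4413 m/s.

v ≈ 4410 m/s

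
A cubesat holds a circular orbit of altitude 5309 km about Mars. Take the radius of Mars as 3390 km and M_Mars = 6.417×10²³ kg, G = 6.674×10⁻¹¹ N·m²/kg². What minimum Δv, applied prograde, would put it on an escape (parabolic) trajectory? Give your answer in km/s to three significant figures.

μ = GM = 6.674×10⁻¹¹ × 6.417×10²³ = 4.283×10¹³ m³/s².
r = 3390 + 5309 = 8699.0 km = 8.6990×10⁶ m.
Circular speed v_c = √(μ/r) = 2219 m/s.
Escape speed v_esc = √(2μ/r) = √2 × v_c = 3138 m/s.
Δv = v_esc − v_c = 919.1 m/s = 0.9191 km/s.

Δv ≈ 0.919 km/s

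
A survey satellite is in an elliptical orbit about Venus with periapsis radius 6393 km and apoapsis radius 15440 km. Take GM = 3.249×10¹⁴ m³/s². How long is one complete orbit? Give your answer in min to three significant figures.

T ≈ 210 min

Semi-major axis a = (r_p + r_a)/2 = (6393.0 + 15440)/2 = 10916 km = 1.092×10⁷ m.
By Kepler's third law T = 2π√(a³/μ) = 2π × 2.001×10³ = 1.257×10⁴ s.
= 209.5 min.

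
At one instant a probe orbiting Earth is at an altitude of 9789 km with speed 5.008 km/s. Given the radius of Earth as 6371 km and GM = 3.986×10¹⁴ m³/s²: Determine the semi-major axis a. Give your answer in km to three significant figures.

r = 6371 + 9789 = 16160 km = 1.616×10⁷ m.
Vis-viva rearranged: 1/a = 2/r − v²/μ = 1.238×10⁻⁷ − 6.292×10⁻⁸ = 6.084×10⁻⁸ m⁻¹.
a = 1.644×10⁷ m = 16436 km.

a ≈ 16400 km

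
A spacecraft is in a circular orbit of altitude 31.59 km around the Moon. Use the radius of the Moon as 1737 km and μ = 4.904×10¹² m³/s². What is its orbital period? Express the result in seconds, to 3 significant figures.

r = 1737 + 31.59 = 1768.6 km = 1.7686×10⁶ m.
Kepler's third law: T = 2π√(r³/μ) = 2π√((1.769×10⁶)³ / 4.904×10¹²).
r³/μ = 1.128×10⁶ s², so T = 2π × 1.062×10³ = 6.673×10³ s.

T ≈ 6670 seconds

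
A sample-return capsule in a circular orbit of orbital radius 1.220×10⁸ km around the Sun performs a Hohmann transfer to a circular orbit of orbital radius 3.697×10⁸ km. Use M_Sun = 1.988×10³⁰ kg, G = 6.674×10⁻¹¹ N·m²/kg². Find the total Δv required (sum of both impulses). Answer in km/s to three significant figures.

μ = GM = 6.674×10⁻¹¹ × 1.988×10³⁰ = 1.327×10²⁰ m³/s².
r₁ = 1.220×10⁸ km = 1.220×10¹¹ m.
r₂ = 3.697×10⁸ km = 3.697×10¹¹ m.
Transfer ellipse a_t = (r₁ + r₂)/2 = 2.458×10¹¹ m.
At r₁: circular v_c1 = √(μ/r₁) = 32980 m/s; transfer-perihelion v_p = √[μ(2/r₁ − 1/a_t)] = 40440 m/s.
Δv₁ = v_p − v_c1 = 7462 m/s.
At r₂: circular v_c2 = √(μ/r₂) = 18940 m/s; transfer-aphelion v_a = √[μ(2/r₂ − 1/a_t)] = 13350 m/s.
Δv₂ = v_c2 − v_a = 5599 m/s.
Total Δv = Δv₁ + Δv₂ = 13060 m/s = 13.06 km/s.

Δv_total ≈ 13.1 km/s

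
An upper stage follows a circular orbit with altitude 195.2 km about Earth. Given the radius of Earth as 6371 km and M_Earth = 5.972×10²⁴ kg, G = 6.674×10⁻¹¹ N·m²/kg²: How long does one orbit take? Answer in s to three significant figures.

μ = GM = 6.674×10⁻¹¹ × 5.972×10²⁴ = 3.986×10¹⁴ m³/s².
r = 6371 + 195.2 = 6566.2 km = 6.5662×10⁶ m.
Kepler's third law: T = 2π√(r³/μ) = 2π√((6.566×10⁶)³ / 3.986×10¹⁴).
r³/μ = 7.103×10⁵ s², so T = 2π × 8.428×10² = 5.295×10³ s.

T ≈ 5300 s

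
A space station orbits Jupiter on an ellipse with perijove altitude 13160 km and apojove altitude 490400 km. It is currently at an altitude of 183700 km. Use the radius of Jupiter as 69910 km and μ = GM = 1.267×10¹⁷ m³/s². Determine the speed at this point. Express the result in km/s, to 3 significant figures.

v ≈ 24.6 km/s

r_p = 69910 + 13160 = 83070 km = 8.3070×10⁷ m.
r_a = 69910 + 490400 = 560310 km = 5.6031×10⁸ m.
r = 69910 + 183700 = 2.5361×10⁵ km = 2.536×10⁸ m.
Semi-major axis a = (r_p + r_a)/2 = 3.2169×10⁵ km = 3.217×10⁸ m.
Vis-viva: v² = μ(2/r − 1/a) = 1.267×10¹⁷ × (7.886×10⁻⁹ − 3.109×10⁻⁹) = 6.053×10⁸ m²/s².
v = 24600 m/s = 24.60 km/s.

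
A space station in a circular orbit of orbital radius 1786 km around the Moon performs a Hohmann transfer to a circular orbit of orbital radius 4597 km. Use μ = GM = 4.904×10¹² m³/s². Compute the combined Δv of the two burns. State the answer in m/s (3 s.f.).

Δv_total ≈ 592 m/s

r₁ = 1786 km = 1.786×10⁶ m.
r₂ = 4597 km = 4.597×10⁶ m.
Transfer ellipse a_t = (r₁ + r₂)/2 = 3.192×10⁶ m.
At r₁: circular v_c1 = √(μ/r₁) = 1657 m/s; transfer-perilune v_p = √[μ(2/r₁ − 1/a_t)] = 1989 m/s.
Δv₁ = v_p − v_c1 = 331.7 m/s.
At r₂: circular v_c2 = √(μ/r₂) = 1033 m/s; transfer-apolune v_a = √[μ(2/r₂ − 1/a_t)] = 772.6 m/s.
Δv₂ = v_c2 − v_a = 260.2 m/s.
Total Δv = Δv₁ + Δv₂ = 591.9 m/s.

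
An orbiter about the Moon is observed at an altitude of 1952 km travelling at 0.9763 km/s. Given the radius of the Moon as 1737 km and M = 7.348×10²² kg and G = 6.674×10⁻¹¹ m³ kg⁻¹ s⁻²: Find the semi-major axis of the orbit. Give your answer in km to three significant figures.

a ≈ 2880 km

μ = GM = 6.674×10⁻¹¹ × 7.348×10²² = 4.904×10¹² m³/s².
r = 1737 + 1952 = 3689.0 km = 3.689×10⁶ m.
Specific orbital energy ε = v²/2 − μ/r = (976.3)²/2 − 4.904×10¹²/3.689×10⁶ = -8.528×10⁵ J/kg.
Since ε = −μ/(2a), a = −μ/(2ε) = 2.875×10⁶ m = 2875.3 km.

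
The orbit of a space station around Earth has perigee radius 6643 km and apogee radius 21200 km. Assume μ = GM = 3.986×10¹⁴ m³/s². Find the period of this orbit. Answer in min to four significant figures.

Semi-major axis a = (r_p + r_a)/2 = (6643.0 + 21200)/2 = 13922 km = 1.392×10⁷ m.
By Kepler's third law T = 2π√(a³/μ) = 2π × 2.602×10³ = 1.635×10⁴ s.
= 272.5 min.

T ≈ 272.5 min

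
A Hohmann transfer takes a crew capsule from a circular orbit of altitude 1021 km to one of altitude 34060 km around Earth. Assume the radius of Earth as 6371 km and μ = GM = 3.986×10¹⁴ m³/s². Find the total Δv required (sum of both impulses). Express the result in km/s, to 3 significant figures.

r₁ = 6371 + 1021 = 7392.0 km = 7.3920×10⁶ m.
r₂ = 6371 + 34060 = 40431 km = 4.0431×10⁷ m.
Transfer ellipse a_t = (r₁ + r₂)/2 = 2.391×10⁷ m.
At r₁: circular v_c1 = √(μ/r₁) = 7343 m/s; transfer-perigee v_p = √[μ(2/r₁ − 1/a_t)] = 9549 m/s.
Δv₁ = v_p − v_c1 = 2205 m/s.
At r₂: circular v_c2 = √(μ/r₂) = 3140 m/s; transfer-apogee v_a = √[μ(2/r₂ − 1/a_t)] = 1746 m/s.
Δv₂ = v_c2 − v_a = 1394 m/s.
Total Δv = Δv₁ + Δv₂ = 3599 m/s = 3.599 km/s.

Δv_total ≈ 3.60 km/s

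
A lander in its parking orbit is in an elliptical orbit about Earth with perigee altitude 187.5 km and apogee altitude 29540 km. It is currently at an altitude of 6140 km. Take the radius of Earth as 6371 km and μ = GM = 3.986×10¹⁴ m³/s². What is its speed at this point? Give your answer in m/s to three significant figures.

v ≈ 6700 m/s

r_p = 6371 + 187.5 = 6558.5 km = 6.5585×10⁶ m.
r_a = 6371 + 29540 = 35911 km = 3.5911×10⁷ m.
r = 6371 + 6140 = 12511 km = 1.251×10⁷ m.
Semi-major axis a = (r_p + r_a)/2 = 21235 km = 2.123×10⁷ m.
Vis-viva: v² = μ(2/r − 1/a) = 3.986×10¹⁴ × (1.599×10⁻⁷ − 4.709×10⁻⁸) = 4.495×10⁷ m²/s².
v = 6704 m/s.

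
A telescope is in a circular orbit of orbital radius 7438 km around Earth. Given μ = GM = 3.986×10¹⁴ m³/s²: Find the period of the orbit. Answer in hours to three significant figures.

r = 7438 km = 7.438×10⁶ m.
Kepler's third law: T = 2π√(r³/μ) = 2π√((7.438×10⁶)³ / 3.986×10¹⁴).
r³/μ = 1.032×10⁶ s², so T = 2π × 1.016×10³ = 6.384×10³ s.
Converting: 6.384×10³ s ÷ 3600 = 1.773 hours.

T ≈ 1.77 hours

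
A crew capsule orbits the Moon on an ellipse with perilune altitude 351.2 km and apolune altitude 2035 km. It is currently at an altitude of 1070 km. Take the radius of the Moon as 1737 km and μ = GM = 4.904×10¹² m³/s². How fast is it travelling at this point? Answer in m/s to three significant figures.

v ≈ 1350 m/s

r_p = 1737 + 351.2 = 2088.2 km = 2.0882×10⁶ m.
r_a = 1737 + 2035 = 3772.0 km = 3.7720×10⁶ m.
r = 1737 + 1070 = 2807.0 km = 2.807×10⁶ m.
Semi-major axis a = (r_p + r_a)/2 = 2930.1 km = 2.930×10⁶ m.
Vis-viva: v² = μ(2/r − 1/a) = 4.904×10¹² × (7.125×10⁻⁷ − 3.413×10⁻⁷) = 1.820×10⁶ m²/s².
v = 1349 m/s.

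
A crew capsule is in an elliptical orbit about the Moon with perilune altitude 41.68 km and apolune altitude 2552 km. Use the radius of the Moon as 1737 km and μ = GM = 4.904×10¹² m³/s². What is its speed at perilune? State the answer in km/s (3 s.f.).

v ≈ 1.97 km/s

r_p = 1737 + 41.68 = 1778.7 km = 1.7787×10⁶ m.
r_a = 1737 + 2552 = 4289.0 km = 4.2890×10⁶ m.
Semi-major axis a = (r_p + r_a)/2 = 3033.8 km = 3.034×10⁶ m.
Vis-viva: v² = μ(2/r − 1/a) = 4.904×10¹² × (1.124×10⁻⁶ − 3.296×10⁻⁷) = 3.898×10⁶ m²/s².
v = 1974 m/s = 1.974 km/s.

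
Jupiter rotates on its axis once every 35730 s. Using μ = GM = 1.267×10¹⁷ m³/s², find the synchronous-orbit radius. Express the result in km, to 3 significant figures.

r_sync ≈ 1.60×10⁵ km

A synchronous orbit has period T, so by Kepler's third law a = (μT²/4π²)^(1/3).
μT²/4π² = 1.267×10¹⁷ × (3.573×10⁴)² / 39.48 = 4.097×10²⁴ m³.
a = 1.600×10⁸ m = 1.6002×10⁵ km.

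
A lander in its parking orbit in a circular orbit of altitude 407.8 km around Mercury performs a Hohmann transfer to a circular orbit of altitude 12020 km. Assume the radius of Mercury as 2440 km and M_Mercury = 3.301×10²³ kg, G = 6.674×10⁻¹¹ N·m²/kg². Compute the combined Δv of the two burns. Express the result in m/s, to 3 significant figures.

Δv_total ≈ 1340 m/s

μ = GM = 6.674×10⁻¹¹ × 3.301×10²³ = 2.203×10¹³ m³/s².
r₁ = 2440 + 407.8 = 2847.8 km = 2.8478×10⁶ m.
r₂ = 2440 + 12020 = 14460 km = 1.4460×10⁷ m.
Transfer ellipse a_t = (r₁ + r₂)/2 = 8.654×10⁶ m.
At r₁: circular v_c1 = √(μ/r₁) = 2781 m/s; transfer-periherm v_p = √[μ(2/r₁ − 1/a_t)] = 3595 m/s.
Δv₁ = v_p − v_c1 = 813.9 m/s.
At r₂: circular v_c2 = √(μ/r₂) = 1234 m/s; transfer-apoherm v_a = √[μ(2/r₂ − 1/a_t)] = 708.1 m/s.
Δv₂ = v_c2 − v_a = 526.3 m/s.
Total Δv = Δv₁ + Δv₂ = 1340 m/s.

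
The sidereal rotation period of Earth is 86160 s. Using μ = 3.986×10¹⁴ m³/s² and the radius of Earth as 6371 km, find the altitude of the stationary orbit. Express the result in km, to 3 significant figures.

h_sync ≈ 35800 km

A synchronous orbit has period T, so by Kepler's third law a = (μT²/4π²)^(1/3).
μT²/4π² = 3.986×10¹⁴ × (8.616×10⁴)² / 39.48 = 7.495×10²² m³.
a = 4.216×10⁷ m = 42163 km.
Altitude h = a − R = 42163 − 6371 = 35792 km.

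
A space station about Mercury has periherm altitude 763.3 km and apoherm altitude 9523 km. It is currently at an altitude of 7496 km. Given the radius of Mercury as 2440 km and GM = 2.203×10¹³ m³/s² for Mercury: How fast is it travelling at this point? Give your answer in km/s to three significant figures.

v ≈ 1.24 km/s

r_p = 2440 + 763.3 = 3203.3 km = 3.2033×10⁶ m.
r_a = 2440 + 9523 = 11963 km = 1.1963×10⁷ m.
r = 2440 + 7496 = 9936.0 km = 9.936×10⁶ m.
Semi-major axis a = (r_p + r_a)/2 = 7583.1 km = 7.583×10⁶ m.
Vis-viva: v² = μ(2/r − 1/a) = 2.203×10¹³ × (2.013×10⁻⁷ − 1.319×10⁻⁷) = 1.529×10⁶ m²/s².
v = 1237 m/s = 1.237 km/s.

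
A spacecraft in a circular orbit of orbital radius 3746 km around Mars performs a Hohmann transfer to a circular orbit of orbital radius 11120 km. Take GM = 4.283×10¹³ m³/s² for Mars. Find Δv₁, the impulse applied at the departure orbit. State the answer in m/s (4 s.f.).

r₁ = 3746 km = 3.746×10⁶ m.
r₂ = 11120 km = 1.112×10⁷ m.
Transfer ellipse a_t = (r₁ + r₂)/2 = 7.433×10⁶ m.
At r₁: circular v_c1 = √(μ/r₁) = 3381 m/s; transfer-periapsis v_p = √[μ(2/r₁ − 1/a_t)] = 4136 m/s.
Δv₁ = v_p − v_c1 = 754.5 m/s.

Δv ≈ 754.5 m/s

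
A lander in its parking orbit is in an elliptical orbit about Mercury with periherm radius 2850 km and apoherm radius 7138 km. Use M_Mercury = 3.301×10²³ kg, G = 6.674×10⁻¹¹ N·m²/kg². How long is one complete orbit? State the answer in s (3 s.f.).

T ≈ 14900 s

μ = GM = 6.674×10⁻¹¹ × 3.301×10²³ = 2.203×10¹³ m³/s².
Semi-major axis a = (r_p + r_a)/2 = (2850.0 + 7138.0)/2 = 4994.0 km = 4.994×10⁶ m.
By Kepler's third law T = 2π√(a³/μ) = 2π × 2.378×10³ = 1.494×10⁴ s.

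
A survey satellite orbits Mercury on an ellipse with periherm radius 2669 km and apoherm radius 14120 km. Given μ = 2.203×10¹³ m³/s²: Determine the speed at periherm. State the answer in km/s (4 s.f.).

v ≈ 3.726 km/s

Semi-major axis a = (r_p + r_a)/2 = 8394.5 km = 8.394×10⁶ m.
Vis-viva: v² = μ(2/r − 1/a) = 2.203×10¹³ × (7.493×10⁻⁷ − 1.191×10⁻⁷) = 1.388×10⁷ m²/s².
v = 3726 m/s = 3.726 km/s.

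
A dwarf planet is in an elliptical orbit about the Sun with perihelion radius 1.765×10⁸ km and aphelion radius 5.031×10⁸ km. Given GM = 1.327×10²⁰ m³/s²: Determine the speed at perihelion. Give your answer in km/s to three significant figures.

v ≈ 33.4 km/s

Semi-major axis a = (r_p + r_a)/2 = 3.3980×10⁸ km = 3.398×10¹¹ m.
Vis-viva: v² = μ(2/r − 1/a) = 1.327×10²⁰ × (1.133×10⁻¹¹ − 2.943×10⁻¹²) = 1.113×10⁹ m²/s².
v = 33360 m/s = 33.36 km/s.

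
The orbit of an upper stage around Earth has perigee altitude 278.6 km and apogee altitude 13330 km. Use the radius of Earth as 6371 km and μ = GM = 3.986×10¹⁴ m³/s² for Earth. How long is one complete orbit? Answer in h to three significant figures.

r_p = 6371 + 278.6 = 6649.6 km = 6.6496×10⁶ m.
r_a = 6371 + 13330 = 19701 km = 1.9701×10⁷ m.
Semi-major axis a = (r_p + r_a)/2 = (6649.6 + 19701)/2 = 13175 km = 1.318×10⁷ m.
By Kepler's third law T = 2π√(a³/μ) = 2π × 2.395×10³ = 1.505×10⁴ s.
= 4.181 h.

T ≈ 4.18 h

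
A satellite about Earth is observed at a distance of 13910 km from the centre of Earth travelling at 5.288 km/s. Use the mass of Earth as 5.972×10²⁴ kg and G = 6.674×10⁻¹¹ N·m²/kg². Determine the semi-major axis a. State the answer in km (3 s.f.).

a ≈ 13600 km

μ = GM = 6.674×10⁻¹¹ × 5.972×10²⁴ = 3.986×10¹⁴ m³/s².
r = 1.391×10⁷ m.
Specific orbital energy ε = v²/2 − μ/r = (5288)²/2 − 3.986×10¹⁴/1.391×10⁷ = -1.467×10⁷ J/kg.
Since ε = −μ/(2a), a = −μ/(2ε) = 1.358×10⁷ m = 13583 km.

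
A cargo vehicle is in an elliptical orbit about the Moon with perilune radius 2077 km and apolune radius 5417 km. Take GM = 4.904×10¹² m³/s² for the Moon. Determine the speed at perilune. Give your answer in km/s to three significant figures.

v ≈ 1.85 km/s

Semi-major axis a = (r_p + r_a)/2 = 3747.0 km = 3.747×10⁶ m.
Vis-viva: v² = μ(2/r − 1/a) = 4.904×10¹² × (9.629×10⁻⁷ − 2.669×10⁻⁷) = 3.413×10⁶ m²/s².
v = 1848 m/s = 1.848 km/s.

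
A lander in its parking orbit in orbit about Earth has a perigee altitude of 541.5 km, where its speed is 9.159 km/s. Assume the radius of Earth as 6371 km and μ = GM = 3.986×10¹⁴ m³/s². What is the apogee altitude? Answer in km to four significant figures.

apogee altitude ≈ 12070 km

r_p = 6371 + 541.5 = 6912.5 km = 6.912×10⁶ m.
Specific energy ε = v²/2 − μ/r = -1.572×10⁷ J/kg, so a = −μ/(2ε) = 1.268×10⁷ m.
The apsides satisfy r_p + r_a = 2a, so the apogee radius is 2a − r_p = 1.844×10⁷ m = 18444 km.
Apogee altitude = 18444 − 6371 = 12073 km.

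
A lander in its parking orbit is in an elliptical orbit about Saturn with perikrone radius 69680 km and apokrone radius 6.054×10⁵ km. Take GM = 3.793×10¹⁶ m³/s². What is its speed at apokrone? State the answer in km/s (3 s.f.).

Semi-major axis a = (r_p + r_a)/2 = 3.3754×10⁵ km = 3.375×10⁸ m.
Vis-viva: v² = μ(2/r − 1/a) = 3.793×10¹⁶ × (3.304×10⁻⁹ − 2.963×10⁻⁹) = 1.293×10⁷ m²/s².
v = 3596 m/s = 3.596 km/s.

v ≈ 3.60 km/s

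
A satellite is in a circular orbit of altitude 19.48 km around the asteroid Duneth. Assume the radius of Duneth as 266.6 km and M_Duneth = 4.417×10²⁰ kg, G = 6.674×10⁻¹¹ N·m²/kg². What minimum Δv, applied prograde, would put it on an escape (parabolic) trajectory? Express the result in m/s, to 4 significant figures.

μ = GM = 6.674×10⁻¹¹ × 4.417×10²⁰ = 2.948×10¹⁰ m³/s².
r = 266.6 + 19.48 = 286.08 km = 2.8608×10⁵ m.
Circular speed v_c = √(μ/r) = 321.0 m/s.
Escape speed v_esc = √(2μ/r) = √2 × v_c = 454.0 m/s.
Δv = v_esc − v_c = 133.0 m/s.

Δv ≈ 133.0 m/s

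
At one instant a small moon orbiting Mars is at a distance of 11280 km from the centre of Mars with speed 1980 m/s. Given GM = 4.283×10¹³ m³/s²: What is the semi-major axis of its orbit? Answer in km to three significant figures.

a ≈ 11700 km

r = 1.128×10⁷ m.
Specific orbital energy ε = v²/2 − μ/r = (1980)²/2 − 4.283×10¹³/1.128×10⁷ = -1.837×10⁶ J/kg.
Since ε = −μ/(2a), a = −μ/(2ε) = 1.166×10⁷ m = 11659 km.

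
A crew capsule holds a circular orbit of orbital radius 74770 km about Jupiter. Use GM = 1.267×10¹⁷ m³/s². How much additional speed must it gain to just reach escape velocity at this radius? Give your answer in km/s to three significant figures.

Δv ≈ 17.1 km/s

r = 74770 km = 7.477×10⁷ m.
Circular speed v_c = √(μ/r) = 41160 m/s.
Escape speed v_esc = √(2μ/r) = √2 × v_c = 58220 m/s.
Δv = v_esc − v_c = 17050 m/s = 17.05 km/s.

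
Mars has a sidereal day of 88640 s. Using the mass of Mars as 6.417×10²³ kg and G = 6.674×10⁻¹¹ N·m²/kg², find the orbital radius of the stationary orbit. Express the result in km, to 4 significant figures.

μ = GM = 6.674×10⁻¹¹ × 6.417×10²³ = 4.283×10¹³ m³/s².
A synchronous orbit has period T, so by Kepler's third law a = (μT²/4π²)^(1/3).
μT²/4π² = 4.283×10¹³ × (8.864×10⁴)² / 39.48 = 8.524×10²¹ m³.
a = 2.043×10⁷ m = 20427 km.

r_sync ≈ 20430 km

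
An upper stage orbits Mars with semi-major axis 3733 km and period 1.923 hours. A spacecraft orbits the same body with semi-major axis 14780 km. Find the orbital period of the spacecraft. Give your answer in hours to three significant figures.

Kepler's third law: T² ∝ a³, so T₂ = T₁ (a₂/a₁)^(3/2).
a₂/a₁ = 3.959, (a₂/a₁)^(3/2) = 7.878.
T₂ = 1.923 × 7.878 = 15.15 hours.

T₂ ≈ 15.1 hours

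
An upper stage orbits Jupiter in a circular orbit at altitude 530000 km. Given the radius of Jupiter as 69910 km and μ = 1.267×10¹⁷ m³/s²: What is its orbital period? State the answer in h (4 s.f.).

r = 69910 + 530000 = 599910 km = 5.9991×10⁸ m.
Kepler's third law: T = 2π√(r³/μ) = 2π√((5.999×10⁸)³ / 1.267×10¹⁷).
r³/μ = 1.704×10⁹ s², so T = 2π × 4.128×10⁴ = 2.594×10⁵ s.
Converting: 2.594×10⁵ s ÷ 3600 = 72.05 h.

T ≈ 72.05 h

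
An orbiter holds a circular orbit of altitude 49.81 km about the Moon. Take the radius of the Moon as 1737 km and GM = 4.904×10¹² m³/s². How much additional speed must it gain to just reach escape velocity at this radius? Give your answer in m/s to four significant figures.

r = 1737 + 49.81 = 1786.8 km = 1.7868×10⁶ m.
Circular speed v_c = √(μ/r) = 1657 m/s.
Escape speed v_esc = √(2μ/r) = √2 × v_c = 2343 m/s.
Δv = v_esc − v_c = 686.2 m/s.

Δv ≈ 686.2 m/s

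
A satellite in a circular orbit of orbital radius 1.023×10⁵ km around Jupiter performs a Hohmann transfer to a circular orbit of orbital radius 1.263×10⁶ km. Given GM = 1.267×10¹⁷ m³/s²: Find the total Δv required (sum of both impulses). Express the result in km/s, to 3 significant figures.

r₁ = 1.023×10⁵ km = 1.023×10⁸ m.
r₂ = 1.263×10⁶ km = 1.263×10⁹ m.
Transfer ellipse a_t = (r₁ + r₂)/2 = 6.826×10⁸ m.
At r₁: circular v_c1 = √(μ/r₁) = 35190 m/s; transfer-perijove v_p = √[μ(2/r₁ − 1/a_t)] = 47870 m/s.
Δv₁ = v_p − v_c1 = 12680 m/s.
At r₂: circular v_c2 = √(μ/r₂) = 10020 m/s; transfer-apojove v_a = √[μ(2/r₂ − 1/a_t)] = 3877 m/s.
Δv₂ = v_c2 − v_a = 6139 m/s.
Total Δv = Δv₁ + Δv₂ = 18810 m/s = 18.81 km/s.

Δv_total ≈ 18.8 km/s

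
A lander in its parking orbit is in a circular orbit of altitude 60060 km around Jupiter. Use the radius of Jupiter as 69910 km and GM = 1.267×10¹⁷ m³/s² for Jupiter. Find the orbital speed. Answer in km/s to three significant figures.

v ≈ 31.2 km/s

r = 69910 + 60060 = 129970 km = 1.2997×10⁸ m.
For a circular orbit v = √(μ/r) = √(1.267×10¹⁷ / 1.300×10⁸) = √(9.748×10⁸) = 31220 m/s.
That is 31.22 km/s.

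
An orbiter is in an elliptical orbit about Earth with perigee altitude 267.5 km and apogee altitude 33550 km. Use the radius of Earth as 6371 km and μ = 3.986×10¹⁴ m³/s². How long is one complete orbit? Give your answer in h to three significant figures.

T ≈ 9.82 h

r_p = 6371 + 267.5 = 6638.5 km = 6.6385×10⁶ m.
r_a = 6371 + 33550 = 39921 km = 3.9921×10⁷ m.
Semi-major axis a = (r_p + r_a)/2 = (6638.5 + 39921)/2 = 23280 km = 2.328×10⁷ m.
By Kepler's third law T = 2π√(a³/μ) = 2π × 5.626×10³ = 3.535×10⁴ s.
= 9.819 h.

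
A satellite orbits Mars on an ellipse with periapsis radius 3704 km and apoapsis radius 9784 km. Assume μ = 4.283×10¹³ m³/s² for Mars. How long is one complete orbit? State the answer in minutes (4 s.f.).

T ≈ 280.2 minutes

Semi-major axis a = (r_p + r_a)/2 = (3704.0 + 9784.0)/2 = 6744.0 km = 6.744×10⁶ m.
By Kepler's third law T = 2π√(a³/μ) = 2π × 2.676×10³ = 1.681×10⁴ s.
= 280.2 minutes.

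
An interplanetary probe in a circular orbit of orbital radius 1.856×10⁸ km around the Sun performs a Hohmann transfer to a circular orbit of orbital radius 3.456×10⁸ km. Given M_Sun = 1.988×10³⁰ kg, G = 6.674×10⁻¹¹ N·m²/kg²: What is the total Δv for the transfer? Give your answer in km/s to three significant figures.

Δv_total ≈ 6.98 km/s

μ = GM = 6.674×10⁻¹¹ × 1.988×10³⁰ = 1.327×10²⁰ m³/s².
r₁ = 1.856×10⁸ km = 1.856×10¹¹ m.
r₂ = 3.456×10⁸ km = 3.456×10¹¹ m.
Transfer ellipse a_t = (r₁ + r₂)/2 = 2.656×10¹¹ m.
At r₁: circular v_c1 = √(μ/r₁) = 26740 m/s; transfer-perihelion v_p = √[μ(2/r₁ − 1/a_t)] = 30500 m/s.
Δv₁ = v_p − v_c1 = 3762 m/s.
At r₂: circular v_c2 = √(μ/r₂) = 19590 m/s; transfer-aphelion v_a = √[μ(2/r₂ − 1/a_t)] = 16380 m/s.
Δv₂ = v_c2 − v_a = 3215 m/s.
Total Δv = Δv₁ + Δv₂ = 6977 m/s = 6.977 km/s.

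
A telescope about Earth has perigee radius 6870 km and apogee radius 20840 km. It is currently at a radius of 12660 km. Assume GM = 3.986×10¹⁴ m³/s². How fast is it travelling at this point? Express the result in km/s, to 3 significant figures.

v ≈ 5.85 km/s

Semi-major axis a = (r_p + r_a)/2 = 13855 km = 1.386×10⁷ m.
Vis-viva: v² = μ(2/r − 1/a) = 3.986×10¹⁴ × (1.580×10⁻⁷ − 7.218×10⁻⁸) = 3.420×10⁷ m²/s².
v = 5848 m/s = 5.848 km/s.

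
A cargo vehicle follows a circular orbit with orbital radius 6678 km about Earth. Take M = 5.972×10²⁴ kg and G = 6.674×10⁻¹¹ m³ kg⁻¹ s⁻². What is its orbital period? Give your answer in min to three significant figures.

μ = GM = 6.674×10⁻¹¹ × 5.972×10²⁴ = 3.986×10¹⁴ m³/s².
r = 6678 km = 6.678×10⁶ m.
Kepler's third law: T = 2π√(r³/μ) = 2π√((6.678×10⁶)³ / 3.986×10¹⁴).
r³/μ = 7.472×10⁵ s², so T = 2π × 8.644×10² = 5.431×10³ s.
Converting: 5.431×10³ s ÷ 60.00 = 90.52 min.

T ≈ 90.5 min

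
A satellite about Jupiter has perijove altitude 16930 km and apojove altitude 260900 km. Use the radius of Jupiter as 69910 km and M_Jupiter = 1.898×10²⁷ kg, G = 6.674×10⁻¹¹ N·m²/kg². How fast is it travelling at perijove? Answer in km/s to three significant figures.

μ = GM = 6.674×10⁻¹¹ × 1.898×10²⁷ = 1.267×10¹⁷ m³/s².
r_p = 69910 + 16930 = 86840 km = 8.6840×10⁷ m.
r_a = 69910 + 260900 = 330810 km = 3.3081×10⁸ m.
Semi-major axis a = (r_p + r_a)/2 = 2.0882×10⁵ km = 2.088×10⁸ m.
Vis-viva: v² = μ(2/r − 1/a) = 1.267×10¹⁷ × (2.303×10⁻⁸ − 4.789×10⁻⁹) = 2.311×10⁹ m²/s².
v = 48070 m/s = 48.07 km/s.

v ≈ 48.1 km/s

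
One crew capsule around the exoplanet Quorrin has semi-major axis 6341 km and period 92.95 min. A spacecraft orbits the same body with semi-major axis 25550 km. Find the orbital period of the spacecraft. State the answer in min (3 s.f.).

T₂ ≈ 752 min

Kepler's third law: T² ∝ a³, so T₂ = T₁ (a₂/a₁)^(3/2).
a₂/a₁ = 4.029, (a₂/a₁)^(3/2) = 8.088.
T₂ = 92.95 × 8.088 = 751.8 min.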